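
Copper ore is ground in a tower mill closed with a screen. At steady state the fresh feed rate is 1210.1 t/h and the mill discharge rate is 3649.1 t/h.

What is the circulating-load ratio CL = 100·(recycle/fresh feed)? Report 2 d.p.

Discharge = new feed + return, hence
R = M − F = 3649.1 − 1210.1 = 2439.0 t/h
CL = 100·R/F = 100·2439.0/1210.1 = 201.55 %

CL = 201.55 %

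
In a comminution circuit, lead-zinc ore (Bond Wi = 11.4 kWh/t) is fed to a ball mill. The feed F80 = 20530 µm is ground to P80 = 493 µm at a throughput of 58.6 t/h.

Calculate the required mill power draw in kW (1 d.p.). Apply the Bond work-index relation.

P = 254.2 kW

W_Bond = 10·Wi·(1/√P₈₀ − 1/√F₈₀)
W = 10·11.4·(1/√493 − 1/√20530) = 10·11.4·(0.038059) = 4.3387 kWh/t
P = W·T = 4.3387·58.6 = 254.2 kW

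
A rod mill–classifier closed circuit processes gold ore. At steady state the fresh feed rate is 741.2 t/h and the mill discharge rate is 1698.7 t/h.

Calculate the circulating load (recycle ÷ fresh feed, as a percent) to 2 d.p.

CL = 129.18 %

Discharge = new feed + return, hence
R = M − F = 1698.7 − 741.2 = 957.5 t/h
CL = 100·R/F = 100·957.5/741.2 = 129.18 %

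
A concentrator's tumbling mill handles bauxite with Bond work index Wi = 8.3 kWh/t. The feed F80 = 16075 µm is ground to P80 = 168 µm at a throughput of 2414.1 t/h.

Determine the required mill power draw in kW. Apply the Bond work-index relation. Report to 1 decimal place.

P = 13878.5 kW

W = 10·Wi·[P80^(−½) − F80^(−½)]
W = 10·8.3·(1/√168 − 1/√16075) = 10·8.3·(0.069264) = 5.7489 kWh/t
Mill draw = 5.7489 × 2414.1 = 13878.5 kW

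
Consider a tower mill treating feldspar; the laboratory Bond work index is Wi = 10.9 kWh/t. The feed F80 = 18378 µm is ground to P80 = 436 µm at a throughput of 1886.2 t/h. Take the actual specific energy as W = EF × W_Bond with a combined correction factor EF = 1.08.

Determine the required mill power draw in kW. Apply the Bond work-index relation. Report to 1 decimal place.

W = 10·Wi·[P80^(−½) − F80^(−½)]
W = 10·10.9·(1/√436 − 1/√18378) = 10·10.9·(0.040515) = 4.4161 kWh/t
Corrected W = EF·W_Bond = 1.08·4.4161 = 4.7694 kWh/t
P_mill = W·ṁ = 4.7694·1886.2 = 8996.0 kW

P = 8996.0 kW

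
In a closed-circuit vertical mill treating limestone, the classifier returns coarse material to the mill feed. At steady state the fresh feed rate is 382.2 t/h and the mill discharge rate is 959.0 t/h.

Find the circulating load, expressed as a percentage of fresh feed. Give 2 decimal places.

Steady state: M = F + R.
R = M − F = 959.0 − 382.2 = 576.8 t/h
CL = 100·R/F = 100·576.8/382.2 = 150.92 %

CL = 150.92 %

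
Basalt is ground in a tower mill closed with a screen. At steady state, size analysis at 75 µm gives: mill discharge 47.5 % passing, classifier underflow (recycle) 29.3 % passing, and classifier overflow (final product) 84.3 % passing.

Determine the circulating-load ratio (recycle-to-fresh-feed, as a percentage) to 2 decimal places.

Balance %-passing 75 µm (r = R/F):
r = (o − d)/(d − u)
r = (84.3 − 47.5)/(47.5 − 29.3) = 36.8/18.2 = 2.0220
CL = 100·r = 202.20 %

CL = 202.20 %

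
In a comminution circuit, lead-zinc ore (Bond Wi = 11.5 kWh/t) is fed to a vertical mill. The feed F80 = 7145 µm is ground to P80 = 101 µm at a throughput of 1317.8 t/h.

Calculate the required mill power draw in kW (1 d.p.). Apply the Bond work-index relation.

P = 13286.6 kW

W_Bond = 10·Wi·(1/√P₈₀ − 1/√F₈₀)
W = 10·11.5·(1/√101 − 1/√7145) = 10·11.5·(0.087673) = 10.0824 kWh/t
Mill draw = 10.0824 × 1317.8 = 13286.6 kW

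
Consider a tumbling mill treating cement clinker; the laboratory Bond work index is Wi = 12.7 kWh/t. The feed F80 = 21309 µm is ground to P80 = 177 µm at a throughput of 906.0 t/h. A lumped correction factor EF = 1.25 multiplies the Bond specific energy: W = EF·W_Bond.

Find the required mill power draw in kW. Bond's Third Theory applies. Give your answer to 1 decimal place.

W = 10 Wi / √P80 − 10 Wi / √F80
W = 10·12.7·(1/√177 − 1/√21309) = 10·12.7·(0.068314) = 8.6759 kWh/t
With EF = 1.25: W = 8.6759·1.25 = 10.8449 kWh/t
Power = W × throughput = 10.8449 kWh/t × 906.0 t/h = 9825.5 kW

P = 9825.5 kW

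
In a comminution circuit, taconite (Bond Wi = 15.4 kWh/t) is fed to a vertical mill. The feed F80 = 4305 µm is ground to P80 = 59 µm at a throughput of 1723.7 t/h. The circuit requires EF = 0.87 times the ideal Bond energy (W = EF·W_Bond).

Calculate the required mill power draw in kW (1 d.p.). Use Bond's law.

P = 26546.2 kW

W = 10 Wi / √P80 − 10 Wi / √F80
W = 10·15.4·(1/√59 − 1/√4305) = 10·15.4·(0.114948) = 17.7020 kWh/t
W_actual = 0.87 × 17.7020 = 15.4007 kWh/t
P = W·T = 15.4007·1723.7 = 26546.2 kW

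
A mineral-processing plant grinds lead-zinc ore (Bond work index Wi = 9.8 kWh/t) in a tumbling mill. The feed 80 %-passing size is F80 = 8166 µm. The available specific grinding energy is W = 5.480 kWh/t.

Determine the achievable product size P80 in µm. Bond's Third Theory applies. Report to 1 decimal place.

P80 = 222.9 µm

W_Bond = 10·Wi·(1/√P₈₀ − 1/√F₈₀)
⇒ 1/√P80 = W/(10 Wi) + 1/√F80
  = 5.4800/(10·9.8) + 1/√8166 = 0.055918 + 0.011066 = 0.066984
P80 = (1/0.066984)² = 14.9288² = 222.87 µm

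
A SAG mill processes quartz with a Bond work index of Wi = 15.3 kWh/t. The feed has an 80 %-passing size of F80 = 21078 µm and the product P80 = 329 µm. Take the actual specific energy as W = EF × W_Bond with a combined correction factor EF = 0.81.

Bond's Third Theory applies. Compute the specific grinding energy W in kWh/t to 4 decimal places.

W = 5.9789 kWh/t

W = 10 Wi (P80^-0.5 − F80^-0.5)
1/√329 = 0.055132;  1/√21078 = 0.006888
W = 10·15.3·(0.055132 − 0.006888) = 7.3813 kWh/t
Corrected W = EF·W_Bond = 0.81·7.3813 = 5.9789 kWh/t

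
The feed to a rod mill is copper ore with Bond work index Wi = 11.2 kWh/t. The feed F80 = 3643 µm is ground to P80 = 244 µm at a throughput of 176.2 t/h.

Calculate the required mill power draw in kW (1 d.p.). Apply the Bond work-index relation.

P = 936.4 kW

W = 10 Wi (P80^-0.5 − F80^-0.5)
W = 10·11.2·(1/√244 − 1/√3643) = 10·11.2·(0.047450) = 5.3144 kWh/t
P_mill = W·ṁ = 5.3144·176.2 = 936.4 kW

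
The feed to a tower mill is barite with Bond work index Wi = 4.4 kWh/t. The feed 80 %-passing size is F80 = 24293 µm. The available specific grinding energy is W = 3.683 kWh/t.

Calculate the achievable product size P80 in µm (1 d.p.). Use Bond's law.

W_Bond = 10·Wi·(1/√P₈₀ − 1/√F₈₀)
⇒ 1/√P80 = W/(10 Wi) + 1/√F80
  = 3.6830/(10·4.4) + 1/√24293 = 0.083705 + 0.006416 = 0.090120
P80 = (1/0.090120)² = 11.0963² = 123.13 µm

P80 = 123.1 µm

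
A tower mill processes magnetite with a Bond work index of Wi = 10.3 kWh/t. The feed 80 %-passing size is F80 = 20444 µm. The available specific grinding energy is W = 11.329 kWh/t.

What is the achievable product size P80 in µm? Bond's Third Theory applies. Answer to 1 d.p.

P80 = 73.1 µm

W = 10 Wi (P80^-0.5 − F80^-0.5)
⇒ 1/√P80 = W/(10 Wi) + 1/√F80
  = 11.3290/(10·10.3) + 1/√20444 = 0.109990 + 0.006994 = 0.116984
P80 = (1/0.116984)² = 8.5482² = 73.07 µm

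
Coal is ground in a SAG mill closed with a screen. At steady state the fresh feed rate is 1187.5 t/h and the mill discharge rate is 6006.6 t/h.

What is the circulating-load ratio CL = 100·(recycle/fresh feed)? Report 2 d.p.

Steady state: M = F + R.
R = M − F = 6006.6 − 1187.5 = 4819.1 t/h
CL = 100·R/F = 100·4819.1/1187.5 = 405.82 %

CL = 405.82 %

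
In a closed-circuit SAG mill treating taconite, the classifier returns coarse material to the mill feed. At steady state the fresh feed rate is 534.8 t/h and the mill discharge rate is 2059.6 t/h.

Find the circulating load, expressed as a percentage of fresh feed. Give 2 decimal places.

Steady state: M = F + R.
R = M − F = 2059.6 − 534.8 = 1524.8 t/h
CL = 100·R/F = 100·1524.8/534.8 = 285.12 %

CL = 285.12 %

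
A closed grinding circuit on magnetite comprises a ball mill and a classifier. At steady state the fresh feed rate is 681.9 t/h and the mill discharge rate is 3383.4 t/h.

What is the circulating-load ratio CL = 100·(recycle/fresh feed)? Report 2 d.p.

CL = 396.17 %

Mill node: discharge = fresh + recycle.
R = M − F = 3383.4 − 681.9 = 2701.5 t/h
CL = 100·R/F = 100·2701.5/681.9 = 396.17 %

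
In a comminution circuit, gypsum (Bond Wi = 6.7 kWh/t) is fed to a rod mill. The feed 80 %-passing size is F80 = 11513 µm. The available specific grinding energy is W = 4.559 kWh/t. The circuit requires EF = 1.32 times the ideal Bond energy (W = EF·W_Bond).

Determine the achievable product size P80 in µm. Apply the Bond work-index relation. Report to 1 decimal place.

P80 = 269.9 µm

Bond: W = 10·Wi·(1/√P80 − 1/√F80)
W_Bond = W / EF = 4.559 / 1.32 = 3.4538 kWh/t
⇒ 1/√P80 = W_Bond/(10 Wi) + 1/√F80
  = 3.4538/(10·6.7) + 1/√11513 = 0.051549 + 0.009320 = 0.060869
P80 = (1/0.060869)² = 16.4288² = 269.90 µm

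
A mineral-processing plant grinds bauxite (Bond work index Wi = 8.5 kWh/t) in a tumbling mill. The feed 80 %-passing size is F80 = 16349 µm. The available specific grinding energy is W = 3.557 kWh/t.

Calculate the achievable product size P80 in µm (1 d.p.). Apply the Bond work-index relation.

P80 = 405.4 µm

W = 10 Wi (P80^-0.5 − F80^-0.5)
⇒ 1/√P80 = W/(10·Wi) + 1/√F80
  = 3.5570/(10·8.5) + 1/√16349 = 0.041847 + 0.007821 = 0.049668
P80 = (1/0.049668)² = 20.1337² = 405.37 µm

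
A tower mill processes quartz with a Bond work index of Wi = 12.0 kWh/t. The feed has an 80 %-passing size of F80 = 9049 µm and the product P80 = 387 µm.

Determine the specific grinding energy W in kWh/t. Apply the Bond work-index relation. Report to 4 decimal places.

W = 10 Wi (P80^-0.5 − F80^-0.5)
1/√387 = 0.050833;  1/√9049 = 0.010512
W = 10·12.0·(0.050833 − 0.010512) = 4.8385 kWh/t

W = 4.8385 kWh/t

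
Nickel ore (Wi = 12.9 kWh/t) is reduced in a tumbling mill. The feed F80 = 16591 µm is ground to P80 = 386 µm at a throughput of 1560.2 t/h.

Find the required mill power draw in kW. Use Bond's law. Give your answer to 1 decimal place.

P = 8681.6 kW

W_Bond = 10·Wi·(1/√P₈₀ − 1/√F₈₀)
W = 10·12.9·(1/√386 − 1/√16591) = 10·12.9·(0.043135) = 5.5644 kWh/t
P = W·T = 5.5644·1560.2 = 8681.6 kW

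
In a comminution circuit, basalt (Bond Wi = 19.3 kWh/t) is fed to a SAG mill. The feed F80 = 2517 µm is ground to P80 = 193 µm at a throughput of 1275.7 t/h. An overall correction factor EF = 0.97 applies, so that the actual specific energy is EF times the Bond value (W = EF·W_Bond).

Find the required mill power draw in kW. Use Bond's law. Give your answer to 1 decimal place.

W = 10·Wi·(P80^(-½) − F80^(-½))
W = 10·19.3·(1/√193 − 1/√2517) = 10·19.3·(0.052049) = 10.0455 kWh/t
W_actual = 0.97 × 10.0455 = 9.7441 kWh/t
Mill draw = 9.7441 × 1275.7 = 12430.6 kW

P = 12430.6 kW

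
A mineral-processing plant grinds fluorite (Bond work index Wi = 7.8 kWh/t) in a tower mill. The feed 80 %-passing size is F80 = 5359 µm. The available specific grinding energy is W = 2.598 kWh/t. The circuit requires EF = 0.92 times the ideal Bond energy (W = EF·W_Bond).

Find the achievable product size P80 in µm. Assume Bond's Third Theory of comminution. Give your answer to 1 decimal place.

Bond: W = 10·Wi·(1/√P80 − 1/√F80)
W_Bond = W / EF = 2.598 / 0.92 = 2.8239 kWh/t
1/√P80 = 1/√F80 + W_Bond/(10·Wi)
  = 2.8239/(10·7.8) + 1/√5359 = 0.036204 + 0.013660 = 0.049864
P80 = (1/0.049864)² = 20.0544² = 402.18 µm

P80 = 402.2 µm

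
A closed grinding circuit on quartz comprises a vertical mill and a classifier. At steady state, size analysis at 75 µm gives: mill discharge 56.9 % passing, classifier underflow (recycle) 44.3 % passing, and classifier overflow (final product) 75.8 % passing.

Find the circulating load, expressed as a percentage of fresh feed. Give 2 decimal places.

CL = 150.00 %

Let r = R/F. Size balance at 75 µm:
(1+r)·d = r·u + o ⇒ r = (o−d)/(d−u)
r = (75.8 − 56.9)/(56.9 − 44.3) = 18.9/12.6 = 1.5000
CL = 100·r = 150.00 %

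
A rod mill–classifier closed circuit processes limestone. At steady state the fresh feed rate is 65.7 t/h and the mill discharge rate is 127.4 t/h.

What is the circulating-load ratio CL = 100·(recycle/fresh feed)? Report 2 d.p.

CL = 93.91 %

Discharge = new feed + return, hence
R = M − F = 127.4 − 65.7 = 61.7 t/h
CL = 100·R/F = 100·61.7/65.7 = 93.91 %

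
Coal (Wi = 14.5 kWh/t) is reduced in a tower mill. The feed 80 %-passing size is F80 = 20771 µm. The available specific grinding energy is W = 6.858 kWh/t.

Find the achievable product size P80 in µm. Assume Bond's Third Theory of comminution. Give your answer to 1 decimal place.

P80 = 340.0 µm

W = 10 Wi / √P80 − 10 Wi / √F80
⇒ 1/√P80 = W/(10·Wi) + 1/√F80
  = 6.8580/(10·14.5) + 1/√20771 = 0.047297 + 0.006939 = 0.054235
P80 = (1/0.054235)² = 18.4382² = 339.97 µm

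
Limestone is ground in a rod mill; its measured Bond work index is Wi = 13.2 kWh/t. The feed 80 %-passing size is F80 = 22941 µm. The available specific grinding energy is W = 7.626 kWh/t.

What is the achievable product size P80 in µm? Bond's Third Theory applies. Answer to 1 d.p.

Bond: W = 10·Wi·(1/√P80 − 1/√F80)
P80^-0.5 = F80^-0.5 + W/(10 Wi)
  = 7.6260/(10·13.2) + 1/√22941 = 0.057773 + 0.006602 = 0.064375
P80 = (1/0.064375)² = 15.5340² = 241.30 µm

P80 = 241.3 µm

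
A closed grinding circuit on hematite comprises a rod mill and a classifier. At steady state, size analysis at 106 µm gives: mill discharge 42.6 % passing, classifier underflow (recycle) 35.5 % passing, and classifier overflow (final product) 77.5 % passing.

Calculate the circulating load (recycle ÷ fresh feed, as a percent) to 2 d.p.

CL = 491.55 %

Let r = R/F. Size balance at 106 µm:
Fd + Rd = Ru + Fo ⇒ R/F = (o−d)/(d−u)
r = (77.5 − 42.6)/(42.6 − 35.5) = 34.9/7.1 = 4.9155
CL = 100·r = 491.55 %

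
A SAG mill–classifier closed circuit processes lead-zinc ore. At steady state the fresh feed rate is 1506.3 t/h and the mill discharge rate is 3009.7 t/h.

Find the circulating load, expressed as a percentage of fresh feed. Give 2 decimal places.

Mill node: discharge = fresh + recycle.
R = M − F = 3009.7 − 1506.3 = 1503.4 t/h
CL = 100·R/F = 100·1503.4/1506.3 = 99.81 %

CL = 99.81 %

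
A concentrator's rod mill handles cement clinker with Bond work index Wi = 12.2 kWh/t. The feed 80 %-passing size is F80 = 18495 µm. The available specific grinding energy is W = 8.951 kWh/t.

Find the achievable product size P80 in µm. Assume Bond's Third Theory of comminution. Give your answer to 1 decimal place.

Bond:  W = 10 Wi (1/√P − 1/√F)
⇒ 1/√P80 = W/(10 Wi) + 1/√F80
  = 8.9510/(10·12.2) + 1/√18495 = 0.073369 + 0.007353 = 0.080722
P80 = (1/0.080722)² = 12.3882² = 153.47 µm

P80 = 153.5 µm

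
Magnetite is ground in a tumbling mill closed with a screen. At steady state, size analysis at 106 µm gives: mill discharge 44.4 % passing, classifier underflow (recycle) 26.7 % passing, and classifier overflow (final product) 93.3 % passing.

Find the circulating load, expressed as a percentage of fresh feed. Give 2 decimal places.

Let r = R/F. Size balance at 106 µm:
(1+r)·d = r·u + o ⇒ r = (o−d)/(d−u)
r = (93.3 − 44.4)/(44.4 − 26.7) = 48.9/17.7 = 2.7627
CL = 100·r = 276.27 %

CL = 276.27 %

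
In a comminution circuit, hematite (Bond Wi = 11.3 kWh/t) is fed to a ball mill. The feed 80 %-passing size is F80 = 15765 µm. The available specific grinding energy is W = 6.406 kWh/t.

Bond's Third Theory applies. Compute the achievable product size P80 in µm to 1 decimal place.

W_Bond = 10·Wi·(1/√P₈₀ − 1/√F₈₀)
P80^-0.5 = F80^-0.5 + W/(10 Wi)
  = 6.4060/(10·11.3) + 1/√15765 = 0.056690 + 0.007964 = 0.064655
P80 = (1/0.064655)² = 15.4668² = 239.22 µm

P80 = 239.2 µm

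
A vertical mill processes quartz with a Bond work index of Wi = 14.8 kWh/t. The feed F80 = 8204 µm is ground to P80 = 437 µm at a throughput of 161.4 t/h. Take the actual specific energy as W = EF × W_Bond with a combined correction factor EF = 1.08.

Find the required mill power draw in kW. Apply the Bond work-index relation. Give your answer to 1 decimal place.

Bond:  W = 10 Wi (1/√P − 1/√F)
W = 10·14.8·(1/√437 − 1/√8204) = 10·14.8·(0.036796) = 5.4458 kWh/t
Corrected W = EF·W_Bond = 1.08·5.4458 = 5.8815 kWh/t
P = W·T = 5.8815·161.4 = 949.3 kW

P = 949.3 kW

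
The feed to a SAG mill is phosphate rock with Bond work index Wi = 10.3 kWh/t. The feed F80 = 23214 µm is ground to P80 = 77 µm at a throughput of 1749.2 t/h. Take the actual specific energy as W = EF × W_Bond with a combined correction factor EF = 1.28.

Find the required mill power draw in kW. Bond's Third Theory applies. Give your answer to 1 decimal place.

Bond:  W = 10 Wi (1/√P − 1/√F)
W = 10·10.3·(1/√77 − 1/√23214) = 10·10.3·(0.107397) = 11.0619 kWh/t
With EF = 1.28: W = 11.0619·1.28 = 14.1593 kWh/t
P = W·T = 14.1593·1749.2 = 24767.4 kW

P = 24767.4 kW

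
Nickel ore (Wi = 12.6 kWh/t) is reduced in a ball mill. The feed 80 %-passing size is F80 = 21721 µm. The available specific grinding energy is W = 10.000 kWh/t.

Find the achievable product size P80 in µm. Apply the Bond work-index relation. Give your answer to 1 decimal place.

P80 = 134.7 µm

Bond: W = 10·Wi·(1/√P80 − 1/√F80)
⇒ 1/√P80 = W/(10 Wi) + 1/√F80
  = 10.0000/(10·12.6) + 1/√21721 = 0.079365 + 0.006785 = 0.086150
P80 = (1/0.086150)² = 11.6076² = 134.74 µm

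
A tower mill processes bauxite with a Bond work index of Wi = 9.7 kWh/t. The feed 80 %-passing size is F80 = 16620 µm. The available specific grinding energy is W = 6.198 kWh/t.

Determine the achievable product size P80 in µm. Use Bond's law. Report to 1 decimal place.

P80 = 194.8 µm

W_Bond = 10·Wi·(1/√P₈₀ − 1/√F₈₀)
P80^-0.5 = F80^-0.5 + W/(10 Wi)
  = 6.1980/(10·9.7) + 1/√16620 = 0.063897 + 0.007757 = 0.071654
P80 = (1/0.071654)² = 13.9560² = 194.77 µm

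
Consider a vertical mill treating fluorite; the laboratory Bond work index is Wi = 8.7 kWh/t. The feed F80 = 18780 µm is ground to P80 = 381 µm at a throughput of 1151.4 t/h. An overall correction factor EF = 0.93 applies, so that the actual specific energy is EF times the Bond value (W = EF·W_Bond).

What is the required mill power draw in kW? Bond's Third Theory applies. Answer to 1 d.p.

P = 4092.9 kW

W = 10·Wi·[P80^(−½) − F80^(−½)]
W = 10·8.7·(1/√381 − 1/√18780) = 10·8.7·(0.043934) = 3.8223 kWh/t
W_actual = 0.93 × 3.8223 = 3.5547 kWh/t
Power = W × throughput = 3.5547 kWh/t × 1151.4 t/h = 4092.9 kW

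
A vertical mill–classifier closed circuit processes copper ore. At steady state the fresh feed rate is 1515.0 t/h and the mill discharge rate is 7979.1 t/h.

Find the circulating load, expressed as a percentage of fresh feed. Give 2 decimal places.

CL = 426.67 %

Mill node: discharge = fresh + recycle.
R = M − F = 7979.1 − 1515.0 = 6464.1 t/h
CL = 100·R/F = 100·6464.1/1515.0 = 426.67 %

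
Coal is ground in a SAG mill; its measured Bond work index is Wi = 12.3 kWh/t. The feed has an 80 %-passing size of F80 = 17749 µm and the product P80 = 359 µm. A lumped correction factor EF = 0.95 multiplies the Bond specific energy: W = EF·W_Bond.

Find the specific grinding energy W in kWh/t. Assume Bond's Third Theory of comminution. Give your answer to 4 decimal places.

W = 5.2900 kWh/t

W = 10·Wi·(P80^(-½) − F80^(-½))
1/√359 = 0.052778;  1/√17749 = 0.007506
W = 10·12.3·(0.052778 − 0.007506) = 5.5684 kWh/t
With EF = 0.95: W = 5.5684·0.95 = 5.2900 kWh/t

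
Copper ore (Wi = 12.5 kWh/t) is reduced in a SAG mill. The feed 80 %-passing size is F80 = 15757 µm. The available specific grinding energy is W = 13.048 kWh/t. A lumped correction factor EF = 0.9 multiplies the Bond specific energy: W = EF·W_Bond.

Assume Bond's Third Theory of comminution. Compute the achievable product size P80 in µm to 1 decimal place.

W_Bond = 10·Wi·(1/√P₈₀ − 1/√F₈₀)
W_Bond = W / EF = 13.048 / 0.9 = 14.4978 kWh/t
⇒ 1/√P80 = W_Bond/(10 Wi) + 1/√F80
  = 14.4978/(10·12.5) + 1/√15757 = 0.115982 + 0.007966 = 0.123949
P80 = (1/0.123949)² = 8.0679² = 65.09 µm

P80 = 65.1 µm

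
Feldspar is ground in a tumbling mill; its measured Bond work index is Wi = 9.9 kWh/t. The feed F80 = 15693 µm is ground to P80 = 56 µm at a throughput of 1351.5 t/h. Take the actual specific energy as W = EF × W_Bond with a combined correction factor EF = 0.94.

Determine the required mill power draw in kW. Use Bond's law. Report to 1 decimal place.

P = 15802.8 kW

W = 10 Wi (P80^-0.5 − F80^-0.5)
W = 10·9.9·(1/√56 − 1/√15693) = 10·9.9·(0.125648) = 12.4391 kWh/t
W_actual = 0.94 × 12.4391 = 11.6928 kWh/t
Power = W × throughput = 11.6928 kWh/t × 1351.5 t/h = 15802.8 kW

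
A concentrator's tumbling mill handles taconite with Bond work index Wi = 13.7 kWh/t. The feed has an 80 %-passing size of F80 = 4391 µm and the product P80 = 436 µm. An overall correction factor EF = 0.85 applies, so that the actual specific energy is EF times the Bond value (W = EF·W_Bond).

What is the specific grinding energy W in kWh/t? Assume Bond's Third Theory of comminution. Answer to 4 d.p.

W = 10 Wi / √P80 − 10 Wi / √F80
1/√436 = 0.047891;  1/√4391 = 0.015091
W = 10·13.7·(0.047891 − 0.015091) = 4.4936 kWh/t
Apply correction: 4.4936 × 0.85 = 3.8196 kWh/t

W = 3.8196 kWh/t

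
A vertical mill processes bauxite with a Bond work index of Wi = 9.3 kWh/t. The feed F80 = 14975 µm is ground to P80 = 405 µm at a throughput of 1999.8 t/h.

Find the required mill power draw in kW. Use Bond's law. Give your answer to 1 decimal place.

W_Bond = 10·Wi·(1/√P₈₀ − 1/√F₈₀)
W = 10·9.3·(1/√405 − 1/√14975) = 10·9.3·(0.041519) = 3.8612 kWh/t
P_mill = W·ṁ = 3.8612·1999.8 = 7721.7 kW

P = 7721.7 kW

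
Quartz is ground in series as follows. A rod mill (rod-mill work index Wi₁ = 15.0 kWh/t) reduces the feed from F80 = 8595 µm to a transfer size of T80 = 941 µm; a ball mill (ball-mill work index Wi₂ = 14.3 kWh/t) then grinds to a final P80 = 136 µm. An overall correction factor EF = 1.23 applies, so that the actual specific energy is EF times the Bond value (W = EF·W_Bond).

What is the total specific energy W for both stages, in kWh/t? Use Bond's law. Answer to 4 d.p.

W = 13.3730 kWh/t

Bond: W = 10·Wi·(1/√P80 − 1/√F80)
Stage 1 (8595→941 µm, Wi₁=15.0): W₁ = 10·15.0·(0.032599 − 0.010786) = 3.2719 kWh/t
Stage 2 (941→136 µm, Wi₂=14.3): W₂ = 10·14.3·(0.085749 − 0.032599) = 7.6005 kWh/t
W = W₁ + W₂ = 3.2719 + 7.6005 = 10.8724 kWh/t
Corrected W = EF·W_Bond = 1.23·10.8724 = 13.3730 kWh/t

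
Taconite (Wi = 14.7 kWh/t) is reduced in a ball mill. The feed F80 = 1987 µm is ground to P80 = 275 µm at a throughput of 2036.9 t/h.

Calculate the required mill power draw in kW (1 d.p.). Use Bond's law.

W_Bond = 10·Wi·(1/√P₈₀ − 1/√F₈₀)
W = 10·14.7·(1/√275 − 1/√1987) = 10·14.7·(0.037869) = 5.5667 kWh/t
P_mill = W·ṁ = 5.5667·2036.9 = 11338.8 kW

P = 11338.8 kW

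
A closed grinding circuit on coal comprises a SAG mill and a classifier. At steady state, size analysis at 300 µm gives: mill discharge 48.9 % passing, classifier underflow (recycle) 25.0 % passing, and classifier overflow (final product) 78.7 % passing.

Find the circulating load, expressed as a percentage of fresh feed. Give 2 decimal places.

CL = 124.69 %

Mass balance on the −300 µm fraction:
(1+r)d = ru + o → r = (o−d)/(d−u)
r = (78.7 − 48.9)/(48.9 − 25.0) = 29.8/23.9 = 1.2469
CL = 100·r = 124.69 %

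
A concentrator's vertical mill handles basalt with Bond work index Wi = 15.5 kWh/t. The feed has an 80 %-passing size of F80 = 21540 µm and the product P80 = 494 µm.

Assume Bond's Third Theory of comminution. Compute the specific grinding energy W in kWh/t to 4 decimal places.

W = 5.9177 kWh/t

W = 10·Wi·[P80^(−½) − F80^(−½)]
1/√494 = 0.044992;  1/√21540 = 0.006814
W = 10·15.5·(0.044992 − 0.006814) = 5.9177 kWh/t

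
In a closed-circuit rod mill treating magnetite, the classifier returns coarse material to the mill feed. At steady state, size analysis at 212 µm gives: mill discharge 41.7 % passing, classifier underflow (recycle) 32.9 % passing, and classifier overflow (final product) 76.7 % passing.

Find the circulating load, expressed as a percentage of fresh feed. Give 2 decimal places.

CL = 397.73 %

Classifier node, passing 212 µm:
d + r·d = r·u + o → r(d−u) = o−d
r = (76.7 − 41.7)/(41.7 − 32.9) = 35.0/8.8 = 3.9773
CL = 100·r = 397.73 %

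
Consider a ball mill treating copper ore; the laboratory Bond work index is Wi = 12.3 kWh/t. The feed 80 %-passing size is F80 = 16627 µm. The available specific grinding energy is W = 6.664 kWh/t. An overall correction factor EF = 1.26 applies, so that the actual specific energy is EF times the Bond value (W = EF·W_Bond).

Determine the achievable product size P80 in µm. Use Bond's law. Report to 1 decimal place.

P80 = 388.2 µm

Bond:  W = 10 Wi (1/√P − 1/√F)
W_Bond = W / EF = 6.664 / 1.26 = 5.2889 kWh/t
⇒ 1/√P80 = W_Bond/(10·Wi) + 1/√F80
  = 5.2889/(10·12.3) + 1/√16627 = 0.042999 + 0.007755 = 0.050754
P80 = (1/0.050754)² = 19.7028² = 388.20 µm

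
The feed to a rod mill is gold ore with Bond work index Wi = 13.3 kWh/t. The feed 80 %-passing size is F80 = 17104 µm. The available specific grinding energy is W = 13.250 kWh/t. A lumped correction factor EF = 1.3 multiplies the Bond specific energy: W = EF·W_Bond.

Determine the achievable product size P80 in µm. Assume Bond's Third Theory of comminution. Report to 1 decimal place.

W = 10·Wi·[P80^(−½) − F80^(−½)]
W_Bond = W / EF = 13.250 / 1.3 = 10.1923 kWh/t
1/√P80 = 1/√F80 + W_Bond/(10·Wi)
  = 10.1923/(10·13.3) + 1/√17104 = 0.076634 + 0.007646 = 0.084280
P80 = (1/0.084280)² = 11.8652² = 140.78 µm

P80 = 140.8 µm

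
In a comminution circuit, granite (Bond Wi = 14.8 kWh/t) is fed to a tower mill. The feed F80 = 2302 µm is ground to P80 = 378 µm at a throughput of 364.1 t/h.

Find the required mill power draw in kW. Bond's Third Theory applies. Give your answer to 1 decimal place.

W = 10 Wi / √P80 − 10 Wi / √F80
W = 10·14.8·(1/√378 − 1/√2302) = 10·14.8·(0.030592) = 4.5276 kWh/t
Power = W × throughput = 4.5276 kWh/t × 364.1 t/h = 1648.5 kW

P = 1648.5 kW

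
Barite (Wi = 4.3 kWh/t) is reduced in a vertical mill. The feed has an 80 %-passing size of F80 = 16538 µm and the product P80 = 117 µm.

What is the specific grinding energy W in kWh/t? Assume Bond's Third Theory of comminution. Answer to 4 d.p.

W = 10 Wi / √P80 − 10 Wi / √F80
1/√117 = 0.092450;  1/√16538 = 0.007776
W = 10·4.3·(0.092450 − 0.007776) = 3.6410 kWh/t

W = 3.6410 kWh/t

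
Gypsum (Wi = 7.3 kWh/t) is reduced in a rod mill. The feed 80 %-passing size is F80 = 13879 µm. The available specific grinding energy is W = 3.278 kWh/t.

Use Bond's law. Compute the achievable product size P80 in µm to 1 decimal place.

Bond:  W = 10 Wi (1/√P − 1/√F)
⇒ 1/√P80 = W/(10·Wi) + 1/√F80
  = 3.2780/(10·7.3) + 1/√13879 = 0.044904 + 0.008488 = 0.053392
P80 = (1/0.053392)² = 18.7293² = 350.78 µm

P80 = 350.8 µm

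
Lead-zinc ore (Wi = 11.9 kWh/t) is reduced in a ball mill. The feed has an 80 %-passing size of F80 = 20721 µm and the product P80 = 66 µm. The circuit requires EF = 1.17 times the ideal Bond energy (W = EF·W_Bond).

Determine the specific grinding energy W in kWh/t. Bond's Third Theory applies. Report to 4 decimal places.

W = 10·Wi·(P80^(-½) − F80^(-½))
1/√66 = 0.123091;  1/√20721 = 0.006947
W = 10·11.9·(0.123091 − 0.006947) = 13.8212 kWh/t
Corrected W = EF·W_Bond = 1.17·13.8212 = 16.1708 kWh/t

W = 16.1708 kWh/t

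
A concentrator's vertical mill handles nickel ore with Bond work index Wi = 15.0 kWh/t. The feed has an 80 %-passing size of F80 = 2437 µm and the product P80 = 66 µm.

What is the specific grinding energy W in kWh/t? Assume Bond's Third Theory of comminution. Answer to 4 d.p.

W = 10·Wi·(P80^(-½) − F80^(-½))
1/√66 = 0.123091;  1/√2437 = 0.020257
W = 10·15.0·(0.123091 − 0.020257) = 15.4252 kWh/t

W = 15.4252 kWh/t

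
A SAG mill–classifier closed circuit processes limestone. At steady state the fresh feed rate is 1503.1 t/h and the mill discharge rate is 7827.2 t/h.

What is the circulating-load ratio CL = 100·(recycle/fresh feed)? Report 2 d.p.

CL = 420.74 %

M = F + R at steady state, so:
R = M − F = 7827.2 − 1503.1 = 6324.1 t/h
CL = 100·R/F = 100·6324.1/1503.1 = 420.74 %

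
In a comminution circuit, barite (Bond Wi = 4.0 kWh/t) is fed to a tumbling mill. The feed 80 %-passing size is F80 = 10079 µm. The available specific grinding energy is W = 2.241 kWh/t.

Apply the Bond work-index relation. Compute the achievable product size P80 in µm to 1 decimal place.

P80 = 229.7 µm

W = 10 Wi (1/√P80 − 1/√F80)  [Bond]
P80^(−½) = W/(10 Wi) + F80^(−½)
  = 2.2410/(10·4.0) + 1/√10079 = 0.056025 + 0.009961 = 0.065986
P80 = (1/0.065986)² = 15.1548² = 229.67 µm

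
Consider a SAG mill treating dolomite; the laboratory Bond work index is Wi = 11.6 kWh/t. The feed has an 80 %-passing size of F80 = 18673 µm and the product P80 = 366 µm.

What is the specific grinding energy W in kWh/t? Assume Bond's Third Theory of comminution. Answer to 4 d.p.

W = 10·Wi·(P80^(-½) − F80^(-½))
1/√366 = 0.052271;  1/√18673 = 0.007318
W = 10·11.6·(0.052271 − 0.007318) = 5.2145 kWh/t

W = 5.2145 kWh/t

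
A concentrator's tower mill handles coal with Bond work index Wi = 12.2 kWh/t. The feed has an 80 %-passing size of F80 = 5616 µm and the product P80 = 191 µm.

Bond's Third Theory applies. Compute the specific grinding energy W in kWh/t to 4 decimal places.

W_Bond = 10·Wi·(1/√P₈₀ − 1/√F₈₀)
1/√191 = 0.072357;  1/√5616 = 0.013344
W = 10·12.2·(0.072357 − 0.013344) = 7.1996 kWh/t

W = 7.1996 kWh/t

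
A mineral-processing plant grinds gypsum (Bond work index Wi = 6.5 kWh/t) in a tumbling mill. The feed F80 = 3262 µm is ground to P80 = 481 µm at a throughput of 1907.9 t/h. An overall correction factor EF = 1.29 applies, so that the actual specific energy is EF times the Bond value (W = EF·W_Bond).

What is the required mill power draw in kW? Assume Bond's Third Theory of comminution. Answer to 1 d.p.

P = 4493.3 kW

W = 10·Wi·(P80^(-½) − F80^(-½))
W = 10·6.5·(1/√481 − 1/√3262) = 10·6.5·(0.028087) = 1.8257 kWh/t
Apply correction: 1.8257 × 1.29 = 2.3551 kWh/t
Mill draw = 2.3551 × 1907.9 = 4493.3 kW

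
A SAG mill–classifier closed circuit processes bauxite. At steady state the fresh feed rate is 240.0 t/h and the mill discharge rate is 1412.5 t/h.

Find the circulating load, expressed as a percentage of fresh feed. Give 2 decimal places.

Mill node: discharge = fresh + recycle.
R = M − F = 1412.5 − 240.0 = 1172.5 t/h
CL = 100·R/F = 100·1172.5/240.0 = 488.54 %

CL = 488.54 %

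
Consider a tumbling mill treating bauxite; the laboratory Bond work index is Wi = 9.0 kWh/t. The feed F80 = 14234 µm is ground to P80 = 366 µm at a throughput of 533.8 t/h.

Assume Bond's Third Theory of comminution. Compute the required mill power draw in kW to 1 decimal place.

P = 2108.5 kW

W = 10·Wi·(P80^(-½) − F80^(-½))
W = 10·9.0·(1/√366 − 1/√14234) = 10·9.0·(0.043889) = 3.9500 kWh/t
P_mill = W·ṁ = 3.9500·533.8 = 2108.5 kW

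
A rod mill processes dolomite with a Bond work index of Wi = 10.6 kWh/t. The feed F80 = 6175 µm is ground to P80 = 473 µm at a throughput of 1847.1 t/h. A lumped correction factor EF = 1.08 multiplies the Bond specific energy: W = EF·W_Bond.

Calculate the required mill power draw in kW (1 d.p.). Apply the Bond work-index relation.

W = 10 Wi / √P80 − 10 Wi / √F80
W = 10·10.6·(1/√473 − 1/√6175) = 10·10.6·(0.033254) = 3.5250 kWh/t
With EF = 1.08: W = 3.5250·1.08 = 3.8070 kWh/t
Power = W × throughput = 3.8070 kWh/t × 1847.1 t/h = 7031.8 kW

P = 7031.8 kW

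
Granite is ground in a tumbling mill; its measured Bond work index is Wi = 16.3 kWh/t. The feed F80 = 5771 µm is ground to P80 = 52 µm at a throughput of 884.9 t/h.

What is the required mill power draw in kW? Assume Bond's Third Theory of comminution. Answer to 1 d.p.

Bond: W = 10·Wi·(1/√P80 − 1/√F80)
W = 10·16.3·(1/√52 − 1/√5771) = 10·16.3·(0.125511) = 20.4584 kWh/t
P_mill = W·ṁ = 20.4584·884.9 = 18103.6 kW

P = 18103.6 kW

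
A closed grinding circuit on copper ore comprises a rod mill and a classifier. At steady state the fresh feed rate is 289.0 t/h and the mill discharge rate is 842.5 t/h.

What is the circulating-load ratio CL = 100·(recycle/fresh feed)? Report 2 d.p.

CL = 191.52 %

Mill node: discharge = fresh + recycle.
R = M − F = 842.5 − 289.0 = 553.5 t/h
CL = 100·R/F = 100·553.5/289.0 = 191.52 %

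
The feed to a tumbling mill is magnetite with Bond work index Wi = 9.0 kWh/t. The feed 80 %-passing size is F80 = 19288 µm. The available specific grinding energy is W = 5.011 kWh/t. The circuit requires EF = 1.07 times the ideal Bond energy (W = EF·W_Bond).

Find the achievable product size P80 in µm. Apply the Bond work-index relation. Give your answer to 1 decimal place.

W = 10 Wi (P80^-0.5 − F80^-0.5)
W_Bond = W / EF = 5.011 / 1.07 = 4.6832 kWh/t
⇒ 1/√P80 = W_Bond/(10 Wi) + 1/√F80
  = 4.6832/(10·9.0) + 1/√19288 = 0.052035 + 0.007200 = 0.059236
P80 = (1/0.059236)² = 16.8817² = 284.99 µm

P80 = 285.0 µm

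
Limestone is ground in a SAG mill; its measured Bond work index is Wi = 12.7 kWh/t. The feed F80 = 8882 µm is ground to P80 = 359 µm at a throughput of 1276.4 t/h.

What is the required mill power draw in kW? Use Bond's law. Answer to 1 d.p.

W = 10·Wi·(P80^(-½) − F80^(-½))
W = 10·12.7·(1/√359 − 1/√8882) = 10·12.7·(0.042167) = 5.3552 kWh/t
Power = W × throughput = 5.3552 kWh/t × 1276.4 t/h = 6835.4 kW

P = 6835.4 kW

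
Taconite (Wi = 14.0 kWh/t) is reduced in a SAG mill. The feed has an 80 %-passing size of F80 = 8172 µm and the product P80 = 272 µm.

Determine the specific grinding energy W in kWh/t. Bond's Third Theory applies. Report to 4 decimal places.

W = 6.9401 kWh/t

W = 10 Wi / √P80 − 10 Wi / √F80
1/√272 = 0.060634;  1/√8172 = 0.011062
W = 10·14.0·(0.060634 − 0.011062) = 6.9401 kWh/t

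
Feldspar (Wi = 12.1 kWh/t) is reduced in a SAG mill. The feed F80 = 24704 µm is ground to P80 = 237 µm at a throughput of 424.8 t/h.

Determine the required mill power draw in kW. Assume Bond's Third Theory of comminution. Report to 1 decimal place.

P = 3011.8 kW

W = 10 Wi (P80^-0.5 − F80^-0.5)
W = 10·12.1·(1/√237 − 1/√24704) = 10·12.1·(0.058595) = 7.0900 kWh/t
Power = W × throughput = 7.0900 kWh/t × 424.8 t/h = 3011.8 kW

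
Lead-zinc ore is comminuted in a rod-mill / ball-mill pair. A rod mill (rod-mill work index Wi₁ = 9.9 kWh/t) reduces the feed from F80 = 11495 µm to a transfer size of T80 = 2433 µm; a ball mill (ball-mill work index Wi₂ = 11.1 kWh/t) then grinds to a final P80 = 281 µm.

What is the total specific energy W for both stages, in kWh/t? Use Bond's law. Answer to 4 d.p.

W = 10 Wi (1/√P80 − 1/√F80)  [Bond]
Stage 1 (11495→2433 µm, Wi₁=9.9): W₁ = 10·9.9·(0.020274 − 0.009327) = 1.0837 kWh/t
Stage 2 (2433→281 µm, Wi₂=11.1): W₂ = 10·11.1·(0.059655 − 0.020274) = 4.3713 kWh/t
W = W₁ + W₂ = 1.0837 + 4.3713 = 5.4550 kWh/t

W = 5.4550 kWh/t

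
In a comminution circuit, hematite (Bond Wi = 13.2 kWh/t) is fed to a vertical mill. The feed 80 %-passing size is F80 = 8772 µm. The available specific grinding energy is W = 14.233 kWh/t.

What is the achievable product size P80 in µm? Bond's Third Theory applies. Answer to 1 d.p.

P80 = 71.2 µm

W = 10 Wi / √P80 − 10 Wi / √F80
1/√P80 = 1/√F80 + W/(10·Wi)
  = 14.2330/(10·13.2) + 1/√8772 = 0.107826 + 0.010677 = 0.118503
P80 = (1/0.118503)² = 8.4386² = 71.21 µm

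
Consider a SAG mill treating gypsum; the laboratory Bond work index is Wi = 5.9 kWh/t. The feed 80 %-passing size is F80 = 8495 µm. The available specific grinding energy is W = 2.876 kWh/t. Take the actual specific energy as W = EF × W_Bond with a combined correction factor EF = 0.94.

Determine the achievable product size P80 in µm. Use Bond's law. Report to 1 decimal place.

W = 10·Wi·[P80^(−½) − F80^(−½)]
W_Bond = W / EF = 2.876 / 0.94 = 3.0596 kWh/t
⇒ 1/√P80 = W_Bond/(10·Wi) + 1/√F80
  = 3.0596/(10·5.9) + 1/√8495 = 0.051857 + 0.010850 = 0.062707
P80 = (1/0.062707)² = 15.9472² = 254.31 µm

P80 = 254.3 µm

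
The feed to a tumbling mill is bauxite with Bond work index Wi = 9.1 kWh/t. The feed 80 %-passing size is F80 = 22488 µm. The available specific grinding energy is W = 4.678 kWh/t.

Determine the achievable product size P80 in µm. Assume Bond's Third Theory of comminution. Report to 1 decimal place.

P80 = 296.5 µm

W = 10 Wi (1/√P80 − 1/√F80)  [Bond]
1/√P80 = 1/√F80 + W/(10·Wi)
  = 4.6780/(10·9.1) + 1/√22488 = 0.051407 + 0.006668 = 0.058075
P80 = (1/0.058075)² = 17.2191² = 296.50 µm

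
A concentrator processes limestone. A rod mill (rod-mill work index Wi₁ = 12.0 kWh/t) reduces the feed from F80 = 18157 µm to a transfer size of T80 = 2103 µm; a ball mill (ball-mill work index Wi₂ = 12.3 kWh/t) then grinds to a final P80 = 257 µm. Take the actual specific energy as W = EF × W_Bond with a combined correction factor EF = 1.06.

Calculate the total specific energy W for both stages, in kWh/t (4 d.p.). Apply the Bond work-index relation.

W = 7.1196 kWh/t

W = 10 Wi (1/√P80 − 1/√F80)  [Bond]
Stage 1 (18157→2103 µm, Wi₁=12.0): W₁ = 10·12.0·(0.021806 − 0.007421) = 1.7262 kWh/t
Stage 2 (2103→257 µm, Wi₂=12.3): W₂ = 10·12.3·(0.062378 − 0.021806) = 4.9904 kWh/t
W = W₁ + W₂ = 1.7262 + 4.9904 = 6.7166 kWh/t
With EF = 1.06: W = 6.7166·1.06 = 7.1196 kWh/t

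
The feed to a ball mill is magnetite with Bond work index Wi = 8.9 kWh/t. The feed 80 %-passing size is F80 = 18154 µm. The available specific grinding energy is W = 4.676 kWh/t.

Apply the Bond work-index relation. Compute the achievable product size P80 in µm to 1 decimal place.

P80 = 278.1 µm

W = 10 Wi (1/√P80 − 1/√F80)  [Bond]
P80^(−½) = W/(10 Wi) + F80^(−½)
  = 4.6760/(10·8.9) + 1/√18154 = 0.052539 + 0.007422 = 0.059961
P80 = (1/0.059961)² = 16.6775² = 278.14 µm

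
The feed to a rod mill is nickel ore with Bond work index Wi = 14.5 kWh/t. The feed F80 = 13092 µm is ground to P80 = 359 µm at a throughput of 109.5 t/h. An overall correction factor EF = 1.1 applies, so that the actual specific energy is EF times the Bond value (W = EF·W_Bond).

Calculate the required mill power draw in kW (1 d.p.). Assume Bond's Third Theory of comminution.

P = 769.1 kW

Bond: W = 10·Wi·(1/√P80 − 1/√F80)
W = 10·14.5·(1/√359 − 1/√13092) = 10·14.5·(0.044038) = 6.3855 kWh/t
With EF = 1.1: W = 6.3855·1.1 = 7.0241 kWh/t
Power = W × throughput = 7.0241 kWh/t × 109.5 t/h = 769.1 kW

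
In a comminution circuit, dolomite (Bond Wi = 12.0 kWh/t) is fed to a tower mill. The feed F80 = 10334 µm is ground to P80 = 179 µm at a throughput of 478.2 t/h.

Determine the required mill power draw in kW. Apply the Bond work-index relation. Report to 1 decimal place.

P = 3724.6 kW

W = 10 Wi / √P80 − 10 Wi / √F80
W = 10·12.0·(1/√179 − 1/√10334) = 10·12.0·(0.064906) = 7.7888 kWh/t
P_mill = W·ṁ = 7.7888·478.2 = 3724.6 kW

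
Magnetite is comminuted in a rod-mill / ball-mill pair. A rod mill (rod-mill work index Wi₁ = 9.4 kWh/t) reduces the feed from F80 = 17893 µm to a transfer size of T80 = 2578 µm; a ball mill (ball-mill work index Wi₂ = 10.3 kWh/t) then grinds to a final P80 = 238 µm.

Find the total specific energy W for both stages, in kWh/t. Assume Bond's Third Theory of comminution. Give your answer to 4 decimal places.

W = 5.7965 kWh/t

W = 10·Wi·(P80^(-½) − F80^(-½))
Stage 1 (17893→2578 µm, Wi₁=9.4): W₁ = 10·9.4·(0.019695 − 0.007476) = 1.1486 kWh/t
Stage 2 (2578→238 µm, Wi₂=10.3): W₂ = 10·10.3·(0.064820 − 0.019695) = 4.6479 kWh/t
W = W₁ + W₂ = 1.1486 + 4.6479 = 5.7965 kWh/t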